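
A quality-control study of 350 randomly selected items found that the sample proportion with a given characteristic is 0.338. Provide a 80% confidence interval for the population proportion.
(0.306, 0.370)

Proportion CI:
SE = √(p̂(1-p̂)/n) = √(0.338 · 0.662 / 350) = 0.02528

z* = 1.282
Margin = z* · SE = 1.282 · 0.02528 = 0.0324

CI: 0.338 ± 0.0324 = (0.306, 0.370)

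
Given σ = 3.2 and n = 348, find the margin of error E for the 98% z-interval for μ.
Margin of error = 0.40

Margin of error = z* · σ/√n
= 2.326 · 3.2/√348
= 2.326 · 3.2/18.6548
= 0.40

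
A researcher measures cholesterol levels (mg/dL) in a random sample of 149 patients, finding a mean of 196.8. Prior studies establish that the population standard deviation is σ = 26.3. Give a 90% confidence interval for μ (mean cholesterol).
(193.26, 200.34)

z-interval (σ known):
z* = 1.645 for 90% confidence

Margin of error = z* · σ/√n = 1.645 · 26.3/√149 = 3.54

CI: (196.8 - 3.54, 196.8 + 3.54) = (193.26, 200.34)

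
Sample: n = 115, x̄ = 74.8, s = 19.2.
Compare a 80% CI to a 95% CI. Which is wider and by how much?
95% CI is wider by 2.47

df = 114
80% CI: t* = 1.289, (72.49, 77.11), width = 2 · t* · s/√n = 4.62
95% CI: t* = 1.981, (71.25, 78.35), width = 2 · t* · s/√n = 7.09

The 95% CI is wider by 7.09 - 4.62 = 2.47.
Higher confidence requires a wider interval.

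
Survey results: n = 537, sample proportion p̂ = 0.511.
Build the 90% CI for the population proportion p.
(0.476, 0.546)

Proportion CI:
SE = √(p̂(1-p̂)/n) = √(0.511 · 0.489 / 537) = 0.02157

z* = 1.645
Margin = z* · SE = 1.645 · 0.02157 = 0.0355

CI: 0.511 ± 0.0355 = (0.476, 0.546)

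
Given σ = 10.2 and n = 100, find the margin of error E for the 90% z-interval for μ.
Margin of error = 1.68

Margin of error = z* · σ/√n
= 1.645 · 10.2/√100
= 1.645 · 10.2/10.0000
= 1.68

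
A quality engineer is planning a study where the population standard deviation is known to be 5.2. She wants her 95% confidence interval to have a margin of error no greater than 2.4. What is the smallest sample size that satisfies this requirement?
n ≥ 19

For margin E ≤ 2.4:
n ≥ (z* · σ / E)²
n ≥ (1.960 · 5.2 / 2.4)²
n ≥ 18.03

Minimum n = 19 (rounding up)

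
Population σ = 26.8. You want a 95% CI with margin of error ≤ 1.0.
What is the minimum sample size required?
n ≥ 2760

For margin E ≤ 1.0:
n ≥ (z* · σ / E)²
n ≥ (1.960 · 26.8 / 1.0)²
n ≥ 2759.19

Minimum n = 2760 (rounding up)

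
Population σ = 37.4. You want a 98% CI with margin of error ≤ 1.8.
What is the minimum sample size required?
n ≥ 2336

For margin E ≤ 1.8:
n ≥ (z* · σ / E)²
n ≥ (2.326 · 37.4 / 1.8)²
n ≥ 2335.70

Minimum n = 2336 (rounding up)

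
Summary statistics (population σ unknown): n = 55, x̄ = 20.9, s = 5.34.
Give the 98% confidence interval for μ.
(19.17, 22.63)

t-interval (σ unknown):
df = n - 1 = 54
t* = 2.397 for 98% confidence

Margin of error = t* · s/√n = 2.397 · 5.34/√55 = 1.73

CI: (19.17, 22.63)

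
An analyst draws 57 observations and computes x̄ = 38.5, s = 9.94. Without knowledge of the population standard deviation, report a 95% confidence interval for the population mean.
(35.86, 41.14)

t-interval (σ unknown):
df = n - 1 = 56
t* = 2.003 for 95% confidence

Margin of error = t* · s/√n = 2.003 · 9.94/√57 = 2.64

CI: (35.86, 41.14)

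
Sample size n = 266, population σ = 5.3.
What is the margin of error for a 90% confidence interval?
Margin of error = 0.53

Margin of error = z* · σ/√n
= 1.645 · 5.3/√266
= 1.645 · 5.3/16.3095
= 0.53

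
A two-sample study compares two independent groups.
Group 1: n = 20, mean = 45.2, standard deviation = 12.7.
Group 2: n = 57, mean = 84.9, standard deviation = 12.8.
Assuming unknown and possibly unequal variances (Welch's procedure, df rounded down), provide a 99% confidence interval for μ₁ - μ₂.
(-48.74, -30.66)

Difference: x̄₁ - x̄₂ = -39.70
SE = √(s₁²/n₁ + s₂²/n₂) = √(12.7²/20 + 12.8²/57) = 3.3074
df = 33.51 → 33 (Welch–Satterthwaite, rounded down)
t* = 2.733

CI: -39.70 ± 2.733 · 3.3074 = -39.70 ± 9.04 = (-48.74, -30.66)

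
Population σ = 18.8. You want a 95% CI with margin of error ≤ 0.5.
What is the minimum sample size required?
n ≥ 5432

For margin E ≤ 0.5:
n ≥ (z* · σ / E)²
n ≥ (1.960 · 18.8 / 0.5)²
n ≥ 5431.10

Minimum n = 5432 (rounding up)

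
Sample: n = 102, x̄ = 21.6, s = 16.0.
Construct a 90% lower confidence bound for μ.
μ ≥ 19.56

Lower bound (one-sided):
t* = 1.290 (one-sided for 90%)
Lower bound = x̄ - t* · s/√n = 21.6 - 1.290 · 16.0/√102 = 19.56

We are 90% confident that μ ≥ 19.56.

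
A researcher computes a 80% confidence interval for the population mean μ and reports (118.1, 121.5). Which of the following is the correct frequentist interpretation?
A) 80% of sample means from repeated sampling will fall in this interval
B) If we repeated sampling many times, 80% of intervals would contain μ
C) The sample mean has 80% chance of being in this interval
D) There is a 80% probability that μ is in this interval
B

A) Wrong — coverage applies to intervals containing μ, not to future x̄ values.
B) Correct — this is the frequentist long-run coverage interpretation.
C) Wrong — x̄ is observed and sits in the interval by construction.
D) Wrong — μ is fixed; the randomness lives in the interval, not in μ.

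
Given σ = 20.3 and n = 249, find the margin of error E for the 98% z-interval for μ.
Margin of error = 2.99

Margin of error = z* · σ/√n
= 2.326 · 20.3/√249
= 2.326 · 20.3/15.7797
= 2.99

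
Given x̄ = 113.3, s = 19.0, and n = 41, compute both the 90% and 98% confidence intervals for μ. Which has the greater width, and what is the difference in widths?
98% CI is wider by 4.39

df = 40
90% CI: t* = 1.684, (108.30, 118.30), width = 2 · t* · s/√n = 9.99
98% CI: t* = 2.423, (106.11, 120.49), width = 2 · t* · s/√n = 14.38

The 98% CI is wider by 14.38 - 9.99 = 4.39.
Higher confidence requires a wider interval.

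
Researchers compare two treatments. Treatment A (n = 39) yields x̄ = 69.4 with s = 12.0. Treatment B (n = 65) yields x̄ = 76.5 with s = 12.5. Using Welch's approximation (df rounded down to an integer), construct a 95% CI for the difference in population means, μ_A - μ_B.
(-12.01, -2.19)

Difference: x̄₁ - x̄₂ = -7.10
SE = √(s₁²/n₁ + s₂²/n₂) = √(12.0²/39 + 12.5²/65) = 2.4690
df = 82.76 → 82 (Welch–Satterthwaite, rounded down)
t* = 1.989

CI: -7.10 ± 1.989 · 2.4690 = -7.10 ± 4.91 = (-12.01, -2.19)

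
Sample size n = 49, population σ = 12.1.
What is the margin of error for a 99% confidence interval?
Margin of error = 4.45

Margin of error = z* · σ/√n
= 2.576 · 12.1/√49
= 2.576 · 12.1/7.0000
= 4.45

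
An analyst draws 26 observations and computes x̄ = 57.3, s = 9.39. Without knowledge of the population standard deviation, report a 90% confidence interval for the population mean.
(54.15, 60.45)

t-interval (σ unknown):
df = n - 1 = 25
t* = 1.708 for 90% confidence

Margin of error = t* · s/√n = 1.708 · 9.39/√26 = 3.15

CI: (54.15, 60.45)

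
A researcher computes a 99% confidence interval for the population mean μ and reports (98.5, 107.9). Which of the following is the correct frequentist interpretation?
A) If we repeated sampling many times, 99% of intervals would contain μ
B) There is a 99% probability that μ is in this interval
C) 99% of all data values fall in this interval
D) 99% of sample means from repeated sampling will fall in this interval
A

A) Correct — this is the frequentist long-run coverage interpretation.
B) Wrong — μ is fixed; the randomness lives in the interval, not in μ.
C) Wrong — a CI is about the parameter μ, not individual data values.
D) Wrong — coverage applies to intervals containing μ, not to future x̄ values.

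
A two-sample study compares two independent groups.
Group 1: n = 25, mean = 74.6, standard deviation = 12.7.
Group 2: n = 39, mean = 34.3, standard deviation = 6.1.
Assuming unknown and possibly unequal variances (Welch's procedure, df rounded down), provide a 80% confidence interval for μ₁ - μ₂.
(36.74, 43.86)

Difference: x̄₁ - x̄₂ = 40.30
SE = √(s₁²/n₁ + s₂²/n₂) = √(12.7²/25 + 6.1²/39) = 2.7213
df = 31.19 → 31 (Welch–Satterthwaite, rounded down)
t* = 1.309

CI: 40.30 ± 1.309 · 2.7213 = 40.30 ± 3.56 = (36.74, 43.86)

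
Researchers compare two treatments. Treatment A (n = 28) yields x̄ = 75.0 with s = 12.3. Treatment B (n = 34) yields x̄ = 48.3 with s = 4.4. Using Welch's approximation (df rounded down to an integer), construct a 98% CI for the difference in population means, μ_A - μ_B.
(20.71, 32.69)

Difference: x̄₁ - x̄₂ = 26.70
SE = √(s₁²/n₁ + s₂²/n₂) = √(12.3²/28 + 4.4²/34) = 2.4439
df = 32.69 → 32 (Welch–Satterthwaite, rounded down)
t* = 2.449

CI: 26.70 ± 2.449 · 2.4439 = 26.70 ± 5.99 = (20.71, 32.69)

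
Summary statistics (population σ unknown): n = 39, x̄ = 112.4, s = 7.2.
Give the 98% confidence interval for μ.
(109.60, 115.20)

t-interval (σ unknown):
df = n - 1 = 38
t* = 2.429 for 98% confidence

Margin of error = t* · s/√n = 2.429 · 7.2/√39 = 2.80

CI: (109.60, 115.20)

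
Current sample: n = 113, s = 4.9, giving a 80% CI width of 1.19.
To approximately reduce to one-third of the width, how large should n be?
n ≈ 1017

CI width ∝ 1/√n
To reduce width by factor 3, need √n to grow by 3 → need 3² = 9 times as many samples.

Current: n = 113, width = 1.19
New: n = 1017, width ≈ 0.39

Width reduced by factor of 1.19/0.39 = 3.05.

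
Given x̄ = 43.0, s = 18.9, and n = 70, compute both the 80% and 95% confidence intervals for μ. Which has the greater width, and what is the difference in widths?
95% CI is wider by 3.16

df = 69
80% CI: t* = 1.294, (40.08, 45.92), width = 2 · t* · s/√n = 5.85
95% CI: t* = 1.995, (38.49, 47.51), width = 2 · t* · s/√n = 9.01

The 95% CI is wider by 9.01 - 5.85 = 3.16.
Higher confidence requires a wider interval.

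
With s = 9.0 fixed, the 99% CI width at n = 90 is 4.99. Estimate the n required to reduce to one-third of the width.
n ≈ 810

CI width ∝ 1/√n
To reduce width by factor 3, need √n to grow by 3 → need 3² = 9 times as many samples.

Current: n = 90, width = 4.99
New: n = 810, width ≈ 1.63

Width reduced by factor of 4.99/1.63 = 3.06.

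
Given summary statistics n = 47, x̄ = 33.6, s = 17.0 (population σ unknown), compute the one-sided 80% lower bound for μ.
μ ≥ 31.49

Lower bound (one-sided):
t* = 0.850 (one-sided for 80%)
Lower bound = x̄ - t* · s/√n = 33.6 - 0.850 · 17.0/√47 = 31.49

We are 80% confident that μ ≥ 31.49.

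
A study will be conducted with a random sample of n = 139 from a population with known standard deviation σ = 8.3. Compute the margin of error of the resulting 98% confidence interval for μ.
Margin of error = 1.64

Margin of error = z* · σ/√n
= 2.326 · 8.3/√139
= 2.326 · 8.3/11.7898
= 1.64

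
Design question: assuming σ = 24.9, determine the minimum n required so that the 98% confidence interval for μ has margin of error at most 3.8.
n ≥ 233

For margin E ≤ 3.8:
n ≥ (z* · σ / E)²
n ≥ (2.326 · 24.9 / 3.8)²
n ≥ 232.30

Minimum n = 233 (rounding up)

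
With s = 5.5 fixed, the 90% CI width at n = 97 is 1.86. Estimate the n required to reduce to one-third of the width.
n ≈ 873

CI width ∝ 1/√n
To reduce width by factor 3, need √n to grow by 3 → need 3² = 9 times as many samples.

Current: n = 97, width = 1.86
New: n = 873, width ≈ 0.61

Width reduced by factor of 1.86/0.61 = 3.05.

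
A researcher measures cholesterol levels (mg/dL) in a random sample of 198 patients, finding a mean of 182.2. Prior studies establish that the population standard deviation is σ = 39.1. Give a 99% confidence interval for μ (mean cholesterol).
(175.04, 189.36)

z-interval (σ known):
z* = 2.576 for 99% confidence

Margin of error = z* · σ/√n = 2.576 · 39.1/√198 = 7.16

CI: (182.2 - 7.16, 182.2 + 7.16) = (175.04, 189.36)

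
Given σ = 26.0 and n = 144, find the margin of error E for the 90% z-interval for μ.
Margin of error = 3.56

Margin of error = z* · σ/√n
= 1.645 · 26.0/√144
= 1.645 · 26.0/12.0000
= 3.56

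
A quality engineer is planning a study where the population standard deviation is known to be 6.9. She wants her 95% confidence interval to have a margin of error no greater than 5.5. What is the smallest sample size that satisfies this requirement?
n ≥ 7

For margin E ≤ 5.5:
n ≥ (z* · σ / E)²
n ≥ (1.960 · 6.9 / 5.5)²
n ≥ 6.05

Minimum n = 7 (rounding up)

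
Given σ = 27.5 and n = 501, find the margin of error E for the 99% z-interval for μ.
Margin of error = 3.16

Margin of error = z* · σ/√n
= 2.576 · 27.5/√501
= 2.576 · 27.5/22.3830
= 3.16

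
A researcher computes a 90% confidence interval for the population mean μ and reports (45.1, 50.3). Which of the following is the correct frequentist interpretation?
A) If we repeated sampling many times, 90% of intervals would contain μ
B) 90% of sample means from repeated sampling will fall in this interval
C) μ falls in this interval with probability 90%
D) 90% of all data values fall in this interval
A

A) Correct — this is the frequentist long-run coverage interpretation.
B) Wrong — coverage applies to intervals containing μ, not to future x̄ values.
C) Wrong — μ is fixed; the randomness lives in the interval, not in μ.
D) Wrong — a CI is about the parameter μ, not individual data values.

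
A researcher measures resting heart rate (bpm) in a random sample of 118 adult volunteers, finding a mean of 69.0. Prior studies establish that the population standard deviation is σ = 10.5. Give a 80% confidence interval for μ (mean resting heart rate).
(67.76, 70.24)

z-interval (σ known):
z* = 1.282 for 80% confidence

Margin of error = z* · σ/√n = 1.282 · 10.5/√118 = 1.24

CI: (69.0 - 1.24, 69.0 + 1.24) = (67.76, 70.24)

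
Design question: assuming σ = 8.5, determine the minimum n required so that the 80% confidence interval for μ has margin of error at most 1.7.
n ≥ 42

For margin E ≤ 1.7:
n ≥ (z* · σ / E)²
n ≥ (1.282 · 8.5 / 1.7)²
n ≥ 41.09

Minimum n = 42 (rounding up)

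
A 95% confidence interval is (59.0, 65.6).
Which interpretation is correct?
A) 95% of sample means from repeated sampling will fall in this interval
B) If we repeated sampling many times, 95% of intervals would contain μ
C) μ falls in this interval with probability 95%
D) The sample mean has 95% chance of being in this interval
B

A) Wrong — coverage applies to intervals containing μ, not to future x̄ values.
B) Correct — this is the frequentist long-run coverage interpretation.
C) Wrong — μ is fixed; the randomness lives in the interval, not in μ.
D) Wrong — x̄ is observed and sits in the interval by construction.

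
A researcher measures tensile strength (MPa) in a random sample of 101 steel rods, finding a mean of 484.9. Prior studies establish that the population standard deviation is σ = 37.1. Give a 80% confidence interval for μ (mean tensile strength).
(480.17, 489.63)

z-interval (σ known):
z* = 1.282 for 80% confidence

Margin of error = z* · σ/√n = 1.282 · 37.1/√101 = 4.73

CI: (484.9 - 4.73, 484.9 + 4.73) = (480.17, 489.63)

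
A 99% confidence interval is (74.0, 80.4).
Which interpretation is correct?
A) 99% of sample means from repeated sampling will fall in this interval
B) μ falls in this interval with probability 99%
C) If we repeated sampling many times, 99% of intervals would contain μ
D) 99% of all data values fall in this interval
C

A) Wrong — coverage applies to intervals containing μ, not to future x̄ values.
B) Wrong — μ is fixed; the randomness lives in the interval, not in μ.
C) Correct — this is the frequentist long-run coverage interpretation.
D) Wrong — a CI is about the parameter μ, not individual data values.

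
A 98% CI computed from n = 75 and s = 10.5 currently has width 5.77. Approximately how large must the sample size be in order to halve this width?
n ≈ 300

CI width ∝ 1/√n
To reduce width by factor 2, need √n to grow by 2 → need 2² = 4 times as many samples.

Current: n = 75, width = 5.77
New: n = 300, width ≈ 2.84

Width reduced by factor of 5.77/2.84 = 2.03.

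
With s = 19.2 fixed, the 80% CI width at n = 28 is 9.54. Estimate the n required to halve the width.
n ≈ 112

CI width ∝ 1/√n
To reduce width by factor 2, need √n to grow by 2 → need 2² = 4 times as many samples.

Current: n = 28, width = 9.54
New: n = 112, width ≈ 4.68

Width reduced by factor of 9.54/4.68 = 2.04.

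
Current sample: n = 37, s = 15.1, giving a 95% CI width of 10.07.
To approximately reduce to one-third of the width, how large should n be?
n ≈ 333

CI width ∝ 1/√n
To reduce width by factor 3, need √n to grow by 3 → need 3² = 9 times as many samples.

Current: n = 37, width = 10.07
New: n = 333, width ≈ 3.26

Width reduced by factor of 10.07/3.26 = 3.09.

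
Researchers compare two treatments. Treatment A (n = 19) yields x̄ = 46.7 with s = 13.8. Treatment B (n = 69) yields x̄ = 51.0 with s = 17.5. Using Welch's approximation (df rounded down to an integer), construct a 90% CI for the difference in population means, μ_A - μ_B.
(-10.73, 2.13)

Difference: x̄₁ - x̄₂ = -4.30
SE = √(s₁²/n₁ + s₂²/n₂) = √(13.8²/19 + 17.5²/69) = 3.8028
df = 35.62 → 35 (Welch–Satterthwaite, rounded down)
t* = 1.690

CI: -4.30 ± 1.690 · 3.8028 = -4.30 ± 6.43 = (-10.73, 2.13)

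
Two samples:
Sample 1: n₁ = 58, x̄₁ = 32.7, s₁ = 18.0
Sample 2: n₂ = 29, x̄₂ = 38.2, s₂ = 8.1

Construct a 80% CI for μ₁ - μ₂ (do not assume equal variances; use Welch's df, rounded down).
(-9.12, -1.88)

Difference: x̄₁ - x̄₂ = -5.50
SE = √(s₁²/n₁ + s₂²/n₂) = √(18.0²/58 + 8.1²/29) = 2.8015
df = 84.35 → 84 (Welch–Satterthwaite, rounded down)
t* = 1.292

CI: -5.50 ± 1.292 · 2.8015 = -5.50 ± 3.62 = (-9.12, -1.88)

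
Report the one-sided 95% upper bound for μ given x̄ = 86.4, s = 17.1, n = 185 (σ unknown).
μ ≤ 88.48

Upper bound (one-sided):
t* = 1.653 (one-sided for 95%)
Upper bound = x̄ + t* · s/√n = 86.4 + 1.653 · 17.1/√185 = 88.48

We are 95% confident that μ ≤ 88.48.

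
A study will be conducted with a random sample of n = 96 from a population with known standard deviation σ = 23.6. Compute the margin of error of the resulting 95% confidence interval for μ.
Margin of error = 4.72

Margin of error = z* · σ/√n
= 1.960 · 23.6/√96
= 1.960 · 23.6/9.7980
= 4.72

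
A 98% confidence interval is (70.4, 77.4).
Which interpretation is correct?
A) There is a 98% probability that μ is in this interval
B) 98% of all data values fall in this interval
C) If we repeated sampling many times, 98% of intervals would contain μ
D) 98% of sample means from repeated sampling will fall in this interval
C

A) Wrong — μ is fixed; the randomness lives in the interval, not in μ.
B) Wrong — a CI is about the parameter μ, not individual data values.
C) Correct — this is the frequentist long-run coverage interpretation.
D) Wrong — coverage applies to intervals containing μ, not to future x̄ values.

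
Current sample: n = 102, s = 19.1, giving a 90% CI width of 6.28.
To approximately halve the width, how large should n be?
n ≈ 408

CI width ∝ 1/√n
To reduce width by factor 2, need √n to grow by 2 → need 2² = 4 times as many samples.

Current: n = 102, width = 6.28
New: n = 408, width ≈ 3.12

Width reduced by factor of 6.28/3.12 = 2.01.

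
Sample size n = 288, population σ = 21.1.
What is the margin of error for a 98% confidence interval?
Margin of error = 2.89

Margin of error = z* · σ/√n
= 2.326 · 21.1/√288
= 2.326 · 21.1/16.9706
= 2.89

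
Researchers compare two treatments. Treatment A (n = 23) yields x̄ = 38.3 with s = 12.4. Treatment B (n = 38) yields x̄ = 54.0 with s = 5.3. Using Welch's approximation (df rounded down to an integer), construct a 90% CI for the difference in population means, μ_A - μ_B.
(-20.35, -11.05)

Difference: x̄₁ - x̄₂ = -15.70
SE = √(s₁²/n₁ + s₂²/n₂) = √(12.4²/23 + 5.3²/38) = 2.7248
df = 26.94 → 26 (Welch–Satterthwaite, rounded down)
t* = 1.706

CI: -15.70 ± 1.706 · 2.7248 = -15.70 ± 4.65 = (-20.35, -11.05)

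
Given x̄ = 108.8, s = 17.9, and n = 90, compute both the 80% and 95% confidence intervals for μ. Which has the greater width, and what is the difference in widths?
95% CI is wider by 2.63

df = 89
80% CI: t* = 1.291, (106.36, 111.24), width = 2 · t* · s/√n = 4.87
95% CI: t* = 1.987, (105.05, 112.55), width = 2 · t* · s/√n = 7.50

The 95% CI is wider by 7.50 - 4.87 = 2.63.
Higher confidence requires a wider interval.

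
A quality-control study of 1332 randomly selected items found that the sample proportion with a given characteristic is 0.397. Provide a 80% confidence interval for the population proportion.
(0.380, 0.414)

Proportion CI:
SE = √(p̂(1-p̂)/n) = √(0.397 · 0.603 / 1332) = 0.01341

z* = 1.282
Margin = z* · SE = 1.282 · 0.01341 = 0.0172

CI: 0.397 ± 0.0172 = (0.380, 0.414)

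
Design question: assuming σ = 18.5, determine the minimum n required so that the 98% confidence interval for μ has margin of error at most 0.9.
n ≥ 2287

For margin E ≤ 0.9:
n ≥ (z* · σ / E)²
n ≥ (2.326 · 18.5 / 0.9)²
n ≥ 2286.01

Minimum n = 2287 (rounding up)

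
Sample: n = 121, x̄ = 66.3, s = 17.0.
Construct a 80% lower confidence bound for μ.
μ ≥ 64.99

Lower bound (one-sided):
t* = 0.845 (one-sided for 80%)
Lower bound = x̄ - t* · s/√n = 66.3 - 0.845 · 17.0/√121 = 64.99

We are 80% confident that μ ≥ 64.99.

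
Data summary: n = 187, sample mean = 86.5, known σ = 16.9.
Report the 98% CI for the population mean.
(83.63, 89.37)

z-interval (σ known):
z* = 2.326 for 98% confidence

Margin of error = z* · σ/√n = 2.326 · 16.9/√187 = 2.87

CI: (86.5 - 2.87, 86.5 + 2.87) = (83.63, 89.37)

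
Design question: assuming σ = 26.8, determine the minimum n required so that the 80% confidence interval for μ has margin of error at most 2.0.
n ≥ 296

For margin E ≤ 2.0:
n ≥ (z* · σ / E)²
n ≥ (1.282 · 26.8 / 2.0)²
n ≥ 295.11

Minimum n = 296 (rounding up)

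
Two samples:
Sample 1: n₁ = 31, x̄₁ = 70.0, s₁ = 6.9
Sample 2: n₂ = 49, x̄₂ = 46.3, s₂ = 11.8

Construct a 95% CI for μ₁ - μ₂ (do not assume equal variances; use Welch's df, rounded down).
(19.53, 27.87)

Difference: x̄₁ - x̄₂ = 23.70
SE = √(s₁²/n₁ + s₂²/n₂) = √(6.9²/31 + 11.8²/49) = 2.0922
df = 77.63 → 77 (Welch–Satterthwaite, rounded down)
t* = 1.991

CI: 23.70 ± 1.991 · 2.0922 = 23.70 ± 4.17 = (19.53, 27.87)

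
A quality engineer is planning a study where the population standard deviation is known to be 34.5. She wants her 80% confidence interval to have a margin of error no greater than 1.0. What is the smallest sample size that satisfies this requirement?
n ≥ 1957

For margin E ≤ 1.0:
n ≥ (z* · σ / E)²
n ≥ (1.282 · 34.5 / 1.0)²
n ≥ 1956.20

Minimum n = 1957 (rounding up)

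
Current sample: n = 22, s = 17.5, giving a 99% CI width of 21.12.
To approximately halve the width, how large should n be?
n ≈ 88

CI width ∝ 1/√n
To reduce width by factor 2, need √n to grow by 2 → need 2² = 4 times as many samples.

Current: n = 22, width = 21.12
New: n = 88, width ≈ 9.83

Width reduced by factor of 21.12/9.83 = 2.15.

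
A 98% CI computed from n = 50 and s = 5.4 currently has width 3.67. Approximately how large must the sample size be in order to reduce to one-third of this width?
n ≈ 450

CI width ∝ 1/√n
To reduce width by factor 3, need √n to grow by 3 → need 3² = 9 times as many samples.

Current: n = 50, width = 3.67
New: n = 450, width ≈ 1.19

Width reduced by factor of 3.67/1.19 = 3.08.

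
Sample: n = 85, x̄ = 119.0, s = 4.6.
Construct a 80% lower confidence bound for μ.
μ ≥ 118.58

Lower bound (one-sided):
t* = 0.846 (one-sided for 80%)
Lower bound = x̄ - t* · s/√n = 119.0 - 0.846 · 4.6/√85 = 118.58

We are 80% confident that μ ≥ 118.58.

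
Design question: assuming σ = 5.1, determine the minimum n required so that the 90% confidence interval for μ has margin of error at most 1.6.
n ≥ 28

For margin E ≤ 1.6:
n ≥ (z* · σ / E)²
n ≥ (1.645 · 5.1 / 1.6)²
n ≥ 27.49

Minimum n = 28 (rounding up)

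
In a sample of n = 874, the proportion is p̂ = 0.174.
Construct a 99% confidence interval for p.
(0.141, 0.207)

Proportion CI:
SE = √(p̂(1-p̂)/n) = √(0.174 · 0.826 / 874) = 0.01282

z* = 2.576
Margin = z* · SE = 2.576 · 0.01282 = 0.0330

CI: 0.174 ± 0.0330 = (0.141, 0.207)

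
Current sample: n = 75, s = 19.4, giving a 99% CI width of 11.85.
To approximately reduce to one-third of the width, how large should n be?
n ≈ 675

CI width ∝ 1/√n
To reduce width by factor 3, need √n to grow by 3 → need 3² = 9 times as many samples.

Current: n = 75, width = 11.85
New: n = 675, width ≈ 3.86

Width reduced by factor of 11.85/3.86 = 3.07.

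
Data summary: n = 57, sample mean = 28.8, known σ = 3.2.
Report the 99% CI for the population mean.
(27.71, 29.89)

z-interval (σ known):
z* = 2.576 for 99% confidence

Margin of error = z* · σ/√n = 2.576 · 3.2/√57 = 1.09

CI: (28.8 - 1.09, 28.8 + 1.09) = (27.71, 29.89)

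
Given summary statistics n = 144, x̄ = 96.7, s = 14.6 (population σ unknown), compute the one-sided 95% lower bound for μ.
μ ≥ 94.69

Lower bound (one-sided):
t* = 1.656 (one-sided for 95%)
Lower bound = x̄ - t* · s/√n = 96.7 - 1.656 · 14.6/√144 = 94.69

We are 95% confident that μ ≥ 94.69.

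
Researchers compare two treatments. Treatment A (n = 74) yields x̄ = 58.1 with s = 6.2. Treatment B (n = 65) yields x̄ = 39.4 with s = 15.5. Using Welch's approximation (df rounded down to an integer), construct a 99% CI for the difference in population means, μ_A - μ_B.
(13.28, 24.12)

Difference: x̄₁ - x̄₂ = 18.70
SE = √(s₁²/n₁ + s₂²/n₂) = √(6.2²/74 + 15.5²/65) = 2.0532
df = 81.84 → 81 (Welch–Satterthwaite, rounded down)
t* = 2.638

CI: 18.70 ± 2.638 · 2.0532 = 18.70 ± 5.42 = (13.28, 24.12)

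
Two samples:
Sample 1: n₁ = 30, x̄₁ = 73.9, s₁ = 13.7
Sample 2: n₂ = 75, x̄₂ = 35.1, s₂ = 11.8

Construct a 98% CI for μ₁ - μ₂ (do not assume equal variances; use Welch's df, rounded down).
(31.94, 45.66)

Difference: x̄₁ - x̄₂ = 38.80
SE = √(s₁²/n₁ + s₂²/n₂) = √(13.7²/30 + 11.8²/75) = 2.8483
df = 47.14 → 47 (Welch–Satterthwaite, rounded down)
t* = 2.408

CI: 38.80 ± 2.408 · 2.8483 = 38.80 ± 6.86 = (31.94, 45.66)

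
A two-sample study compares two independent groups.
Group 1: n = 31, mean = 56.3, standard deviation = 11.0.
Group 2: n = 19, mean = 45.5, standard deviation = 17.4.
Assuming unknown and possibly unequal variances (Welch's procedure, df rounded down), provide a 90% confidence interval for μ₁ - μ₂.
(3.20, 18.40)

Difference: x̄₁ - x̄₂ = 10.80
SE = √(s₁²/n₁ + s₂²/n₂) = √(11.0²/31 + 17.4²/19) = 4.4540
df = 26.93 → 26 (Welch–Satterthwaite, rounded down)
t* = 1.706

CI: 10.80 ± 1.706 · 4.4540 = 10.80 ± 7.60 = (3.20, 18.40)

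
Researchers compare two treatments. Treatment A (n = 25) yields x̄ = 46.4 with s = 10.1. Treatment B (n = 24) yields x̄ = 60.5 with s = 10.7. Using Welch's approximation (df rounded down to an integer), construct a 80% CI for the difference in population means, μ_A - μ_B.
(-17.97, -10.23)

Difference: x̄₁ - x̄₂ = -14.10
SE = √(s₁²/n₁ + s₂²/n₂) = √(10.1²/25 + 10.7²/24) = 2.9750
df = 46.54 → 46 (Welch–Satterthwaite, rounded down)
t* = 1.300

CI: -14.10 ± 1.300 · 2.9750 = -14.10 ± 3.87 = (-17.97, -10.23)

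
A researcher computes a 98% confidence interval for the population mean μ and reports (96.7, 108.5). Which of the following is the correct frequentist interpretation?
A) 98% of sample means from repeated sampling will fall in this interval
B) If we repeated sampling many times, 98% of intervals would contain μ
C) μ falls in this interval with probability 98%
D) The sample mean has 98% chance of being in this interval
B

A) Wrong — coverage applies to intervals containing μ, not to future x̄ values.
B) Correct — this is the frequentist long-run coverage interpretation.
C) Wrong — μ is fixed; the randomness lives in the interval, not in μ.
D) Wrong — x̄ is observed and sits in the interval by construction.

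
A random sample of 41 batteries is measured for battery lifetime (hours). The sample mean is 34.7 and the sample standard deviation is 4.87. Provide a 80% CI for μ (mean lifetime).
(33.71, 35.69)

t-interval (σ unknown):
df = n - 1 = 40
t* = 1.303 for 80% confidence

Margin of error = t* · s/√n = 1.303 · 4.87/√41 = 0.99

CI: (33.71, 35.69)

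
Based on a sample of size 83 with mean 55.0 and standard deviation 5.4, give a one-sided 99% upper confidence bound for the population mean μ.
μ ≤ 56.41

Upper bound (one-sided):
t* = 2.373 (one-sided for 99%)
Upper bound = x̄ + t* · s/√n = 55.0 + 2.373 · 5.4/√83 = 56.41

We are 99% confident that μ ≤ 56.41.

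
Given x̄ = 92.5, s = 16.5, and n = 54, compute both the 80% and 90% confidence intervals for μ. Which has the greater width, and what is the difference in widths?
90% CI is wider by 1.69

df = 53
80% CI: t* = 1.298, (89.59, 95.41), width = 2 · t* · s/√n = 5.83
90% CI: t* = 1.674, (88.74, 96.26), width = 2 · t* · s/√n = 7.52

The 90% CI is wider by 7.52 - 5.83 = 1.69.
Higher confidence requires a wider interval.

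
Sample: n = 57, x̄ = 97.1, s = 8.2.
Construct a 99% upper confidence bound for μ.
μ ≤ 99.70

Upper bound (one-sided):
t* = 2.395 (one-sided for 99%)
Upper bound = x̄ + t* · s/√n = 97.1 + 2.395 · 8.2/√57 = 99.70

We are 99% confident that μ ≤ 99.70.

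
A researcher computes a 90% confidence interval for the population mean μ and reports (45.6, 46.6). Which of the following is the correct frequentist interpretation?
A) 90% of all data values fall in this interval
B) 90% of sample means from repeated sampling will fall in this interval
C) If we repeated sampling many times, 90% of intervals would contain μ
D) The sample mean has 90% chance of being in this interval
C

A) Wrong — a CI is about the parameter μ, not individual data values.
B) Wrong — coverage applies to intervals containing μ, not to future x̄ values.
C) Correct — this is the frequentist long-run coverage interpretation.
D) Wrong — x̄ is observed and sits in the interval by construction.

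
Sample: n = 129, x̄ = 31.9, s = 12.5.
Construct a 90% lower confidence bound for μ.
μ ≥ 30.48

Lower bound (one-sided):
t* = 1.288 (one-sided for 90%)
Lower bound = x̄ - t* · s/√n = 31.9 - 1.288 · 12.5/√129 = 30.48

We are 90% confident that μ ≥ 30.48.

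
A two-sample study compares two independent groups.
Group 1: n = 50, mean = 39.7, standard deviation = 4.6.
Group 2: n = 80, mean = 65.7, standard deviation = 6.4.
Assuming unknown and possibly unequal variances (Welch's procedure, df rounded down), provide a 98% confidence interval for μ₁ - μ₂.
(-28.28, -23.72)

Difference: x̄₁ - x̄₂ = -26.00
SE = √(s₁²/n₁ + s₂²/n₂) = √(4.6²/50 + 6.4²/80) = 0.9671
df = 125.42 → 125 (Welch–Satterthwaite, rounded down)
t* = 2.357

CI: -26.00 ± 2.357 · 0.9671 = -26.00 ± 2.28 = (-28.28, -23.72)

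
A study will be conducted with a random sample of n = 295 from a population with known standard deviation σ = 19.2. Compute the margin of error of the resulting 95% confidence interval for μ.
Margin of error = 2.19

Margin of error = z* · σ/√n
= 1.960 · 19.2/√295
= 1.960 · 19.2/17.1756
= 2.19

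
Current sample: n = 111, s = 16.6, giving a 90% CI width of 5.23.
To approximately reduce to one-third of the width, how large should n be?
n ≈ 999

CI width ∝ 1/√n
To reduce width by factor 3, need √n to grow by 3 → need 3² = 9 times as many samples.

Current: n = 111, width = 5.23
New: n = 999, width ≈ 1.73

Width reduced by factor of 5.23/1.73 = 3.02.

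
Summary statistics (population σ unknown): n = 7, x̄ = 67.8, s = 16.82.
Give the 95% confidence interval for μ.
(52.24, 83.36)

t-interval (σ unknown):
df = n - 1 = 6
t* = 2.447 for 95% confidence

Margin of error = t* · s/√n = 2.447 · 16.82/√7 = 15.56

CI: (52.24, 83.36)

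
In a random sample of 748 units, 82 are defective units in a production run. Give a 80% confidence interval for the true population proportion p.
(0.095, 0.124)

Proportion CI:
p̂ = 82/748 = 0.10963
SE = √(p̂(1-p̂)/n) = √(0.10963 · 0.89037 / 748) = 0.01142

z* = 1.282
Margin = z* · SE = 1.282 · 0.01142 = 0.0146

CI: 0.10963 ± 0.0146 = (0.095, 0.124)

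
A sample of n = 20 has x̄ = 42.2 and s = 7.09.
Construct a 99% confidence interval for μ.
(37.66, 46.74)

t-interval (σ unknown):
df = n - 1 = 19
t* = 2.861 for 99% confidence

Margin of error = t* · s/√n = 2.861 · 7.09/√20 = 4.54

CI: (37.66, 46.74)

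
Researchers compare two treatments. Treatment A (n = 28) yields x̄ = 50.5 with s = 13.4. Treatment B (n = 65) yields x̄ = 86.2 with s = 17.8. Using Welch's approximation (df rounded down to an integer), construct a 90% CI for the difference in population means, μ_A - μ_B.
(-41.30, -30.10)

Difference: x̄₁ - x̄₂ = -35.70
SE = √(s₁²/n₁ + s₂²/n₂) = √(13.4²/28 + 17.8²/65) = 3.3597
df = 67.25 → 67 (Welch–Satterthwaite, rounded down)
t* = 1.668

CI: -35.70 ± 1.668 · 3.3597 = -35.70 ± 5.60 = (-41.30, -30.10)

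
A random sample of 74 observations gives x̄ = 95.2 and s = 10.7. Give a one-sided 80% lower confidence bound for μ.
μ ≥ 94.15

Lower bound (one-sided):
t* = 0.847 (one-sided for 80%)
Lower bound = x̄ - t* · s/√n = 95.2 - 0.847 · 10.7/√74 = 94.15

We are 80% confident that μ ≥ 94.15.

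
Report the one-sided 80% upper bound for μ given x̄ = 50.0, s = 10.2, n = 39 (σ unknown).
μ ≤ 51.39

Upper bound (one-sided):
t* = 0.851 (one-sided for 80%)
Upper bound = x̄ + t* · s/√n = 50.0 + 0.851 · 10.2/√39 = 51.39

We are 80% confident that μ ≤ 51.39.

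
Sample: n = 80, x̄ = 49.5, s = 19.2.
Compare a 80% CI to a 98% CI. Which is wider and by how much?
98% CI is wider by 4.64

df = 79
80% CI: t* = 1.292, (46.73, 52.27), width = 2 · t* · s/√n = 5.55
98% CI: t* = 2.374, (44.40, 54.60), width = 2 · t* · s/√n = 10.19

The 98% CI is wider by 10.19 - 5.55 = 4.64.
Higher confidence requires a wider interval.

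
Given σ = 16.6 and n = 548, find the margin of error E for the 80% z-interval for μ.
Margin of error = 0.91

Margin of error = z* · σ/√n
= 1.282 · 16.6/√548
= 1.282 · 16.6/23.4094
= 0.91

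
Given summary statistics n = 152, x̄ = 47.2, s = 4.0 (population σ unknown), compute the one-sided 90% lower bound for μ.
μ ≥ 46.78

Lower bound (one-sided):
t* = 1.287 (one-sided for 90%)
Lower bound = x̄ - t* · s/√n = 47.2 - 1.287 · 4.0/√152 = 46.78

We are 90% confident that μ ≥ 46.78.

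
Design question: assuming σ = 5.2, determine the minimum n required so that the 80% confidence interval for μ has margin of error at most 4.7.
n ≥ 3

For margin E ≤ 4.7:
n ≥ (z* · σ / E)²
n ≥ (1.282 · 5.2 / 4.7)²
n ≥ 2.01

Minimum n = 3 (rounding up)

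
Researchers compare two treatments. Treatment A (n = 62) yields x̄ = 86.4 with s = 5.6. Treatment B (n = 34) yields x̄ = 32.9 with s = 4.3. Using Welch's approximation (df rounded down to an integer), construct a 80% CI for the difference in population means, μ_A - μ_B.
(52.18, 54.82)

Difference: x̄₁ - x̄₂ = 53.50
SE = √(s₁²/n₁ + s₂²/n₂) = √(5.6²/62 + 4.3²/34) = 1.0245
df = 83.74 → 83 (Welch–Satterthwaite, rounded down)
t* = 1.292

CI: 53.50 ± 1.292 · 1.0245 = 53.50 ± 1.32 = (52.18, 54.82)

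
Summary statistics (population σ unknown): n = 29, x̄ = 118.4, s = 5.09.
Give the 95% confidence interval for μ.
(116.46, 120.34)

t-interval (σ unknown):
df = n - 1 = 28
t* = 2.048 for 95% confidence

Margin of error = t* · s/√n = 2.048 · 5.09/√29 = 1.94

CI: (116.46, 120.34)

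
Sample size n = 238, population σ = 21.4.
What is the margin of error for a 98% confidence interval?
Margin of error = 3.23

Margin of error = z* · σ/√n
= 2.326 · 21.4/√238
= 2.326 · 21.4/15.4272
= 3.23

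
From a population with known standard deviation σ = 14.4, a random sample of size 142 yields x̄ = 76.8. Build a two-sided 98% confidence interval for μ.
(73.99, 79.61)

z-interval (σ known):
z* = 2.326 for 98% confidence

Margin of error = z* · σ/√n = 2.326 · 14.4/√142 = 2.81

CI: (76.8 - 2.81, 76.8 + 2.81) = (73.99, 79.61)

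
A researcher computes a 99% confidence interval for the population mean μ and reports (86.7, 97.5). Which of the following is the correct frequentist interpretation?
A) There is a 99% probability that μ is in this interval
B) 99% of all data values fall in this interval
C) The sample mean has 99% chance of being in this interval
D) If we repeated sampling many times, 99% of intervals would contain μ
D

A) Wrong — μ is fixed; the randomness lives in the interval, not in μ.
B) Wrong — a CI is about the parameter μ, not individual data values.
C) Wrong — x̄ is observed and sits in the interval by construction.
D) Correct — this is the frequentist long-run coverage interpretation.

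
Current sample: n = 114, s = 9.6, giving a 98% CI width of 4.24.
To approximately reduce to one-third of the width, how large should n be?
n ≈ 1026

CI width ∝ 1/√n
To reduce width by factor 3, need √n to grow by 3 → need 3² = 9 times as many samples.

Current: n = 114, width = 4.24
New: n = 1026, width ≈ 1.40

Width reduced by factor of 4.24/1.40 = 3.03.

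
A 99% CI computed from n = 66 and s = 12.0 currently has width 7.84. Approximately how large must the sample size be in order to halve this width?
n ≈ 264

CI width ∝ 1/√n
To reduce width by factor 2, need √n to grow by 2 → need 2² = 4 times as many samples.

Current: n = 66, width = 7.84
New: n = 264, width ≈ 3.83

Width reduced by factor of 7.84/3.83 = 2.05.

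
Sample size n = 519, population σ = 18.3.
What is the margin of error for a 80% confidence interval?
Margin of error = 1.03

Margin of error = z* · σ/√n
= 1.282 · 18.3/√519
= 1.282 · 18.3/22.7816
= 1.03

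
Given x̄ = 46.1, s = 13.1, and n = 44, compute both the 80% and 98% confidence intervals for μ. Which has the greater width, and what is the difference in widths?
98% CI is wider by 4.40

df = 43
80% CI: t* = 1.302, (43.53, 48.67), width = 2 · t* · s/√n = 5.14
98% CI: t* = 2.416, (41.33, 50.87), width = 2 · t* · s/√n = 9.54

The 98% CI is wider by 9.54 - 5.14 = 4.40.
Higher confidence requires a wider interval.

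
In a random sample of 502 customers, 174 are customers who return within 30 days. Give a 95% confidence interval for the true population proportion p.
(0.305, 0.388)

Proportion CI:
p̂ = 174/502 = 0.34661
SE = √(p̂(1-p̂)/n) = √(0.34661 · 0.65339 / 502) = 0.02124

z* = 1.960
Margin = z* · SE = 1.960 · 0.02124 = 0.0416

CI: 0.34661 ± 0.0416 = (0.305, 0.388)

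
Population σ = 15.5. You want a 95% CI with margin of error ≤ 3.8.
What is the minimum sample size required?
n ≥ 64

For margin E ≤ 3.8:
n ≥ (z* · σ / E)²
n ≥ (1.960 · 15.5 / 3.8)²
n ≥ 63.92

Minimum n = 64 (rounding up)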